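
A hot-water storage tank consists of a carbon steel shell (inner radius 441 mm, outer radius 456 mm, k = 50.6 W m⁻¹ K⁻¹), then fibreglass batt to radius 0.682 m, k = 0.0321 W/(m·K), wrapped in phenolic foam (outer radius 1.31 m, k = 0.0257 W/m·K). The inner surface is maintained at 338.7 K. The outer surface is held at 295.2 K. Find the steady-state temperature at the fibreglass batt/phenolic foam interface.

T = 319.0 K

Series thermal resistances, inner to outer:
  R_carbon steel = (1/0.441 − 1/0.456)/(4πk) = 0.07459/(4π·50.6) = 1.173×10^-4 K/W
  R_fibreglass batt = (1/0.456 − 1/0.682)/(4πk) = 0.7267/(4π·0.0321) = 1.802 K/W
  R_phenolic foam = (1/0.682 − 1/1.31)/(4πk) = 0.7029/(4π·0.0257) = 2.177 K/W
ΣR = 1.173×10^-4 + 1.802 + 2.177 = 3.979 K/W
Q = ΔT/ΣR = (338.7 K − 295.2 K)/3.979 = 10.93 W
From the inner boundary to the fibreglass batt/phenolic foam interface, ΣR_partial = 1.802 K/W.
T_interface = T_in − Q·ΣR_partial = 338.7 K − (10.93)(1.802) = 319.0 K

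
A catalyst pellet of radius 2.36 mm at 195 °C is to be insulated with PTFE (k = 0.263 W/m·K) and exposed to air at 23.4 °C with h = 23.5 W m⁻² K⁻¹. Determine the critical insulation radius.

For a sphere, r_cr = 2k_ins/h = 2·0.263/23.5 = 0.0224 m = 2.24 cm

r_cr = 2.24 cm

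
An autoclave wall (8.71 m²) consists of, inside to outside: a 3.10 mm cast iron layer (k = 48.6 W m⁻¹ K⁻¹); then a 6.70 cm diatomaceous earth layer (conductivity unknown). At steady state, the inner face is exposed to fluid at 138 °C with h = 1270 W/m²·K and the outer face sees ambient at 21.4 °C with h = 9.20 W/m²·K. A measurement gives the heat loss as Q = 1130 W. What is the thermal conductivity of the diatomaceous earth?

k = 0.0849 W/m·K

ΣR = ΔT/Q = |138 − 21.4|/1130 = 0.1032 K/W
Known resistances:
  R_conv,in = 1/(hA) = 1/(1270·8.71) = 9.040×10^-5 K/W
  R_cast iron = L/(kA) = 0.00310/(48.6·8.71) = 7.323×10^-6 K/W
  R_conv,out = 1/(hA) = 1/(9.20·8.71) = 0.01248 K/W
R_diatomaceous earth = ΣR − ΣR_known = 0.1032 − 0.01258 = 0.09062 K/W
L/(kA) = 0.09062 ⇒ k = 0.0670/(0.09062·8.71) = 0.0849 W/m·K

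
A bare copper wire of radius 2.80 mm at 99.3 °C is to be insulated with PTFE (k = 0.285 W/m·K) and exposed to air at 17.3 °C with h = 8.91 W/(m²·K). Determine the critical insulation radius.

For a cylinder, r_cr = k_ins/h = 0.285/8.91 = 0.0320 m = 3.20 cm

r_cr = 3.20 cm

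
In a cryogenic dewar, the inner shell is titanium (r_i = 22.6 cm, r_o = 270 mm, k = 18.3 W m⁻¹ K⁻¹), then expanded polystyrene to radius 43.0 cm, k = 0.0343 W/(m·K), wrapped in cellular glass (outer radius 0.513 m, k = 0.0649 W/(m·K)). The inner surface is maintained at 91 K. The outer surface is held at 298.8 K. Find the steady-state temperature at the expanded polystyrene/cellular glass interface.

T = 272.6 K

Resistance network (inner→outer):
  R_titanium = (1/0.226 − 1/0.270)/(4πk) = 0.7211/(4π·18.3) = 0.003136 K/W
  R_expanded polystyrene = (1/0.270 − 1/0.430)/(4πk) = 1.378/(4π·0.0343) = 3.197 K/W
  R_cellular glass = (1/0.430 − 1/0.513)/(4πk) = 0.3763/(4π·0.0649) = 0.4614 K/W
ΣR = 0.003136 + 3.197 + 0.4614 = 3.662 K/W
Q = ΔT/ΣR = (91 K − 298.8 K)/3.662 = -56.74 W
From the inner boundary to the expanded polystyrene/cellular glass interface, ΣR_partial = 3.200 K/W.
T_interface = T_in − Q·ΣR_partial = 91 K − (-56.74)(3.200) = 272.6 K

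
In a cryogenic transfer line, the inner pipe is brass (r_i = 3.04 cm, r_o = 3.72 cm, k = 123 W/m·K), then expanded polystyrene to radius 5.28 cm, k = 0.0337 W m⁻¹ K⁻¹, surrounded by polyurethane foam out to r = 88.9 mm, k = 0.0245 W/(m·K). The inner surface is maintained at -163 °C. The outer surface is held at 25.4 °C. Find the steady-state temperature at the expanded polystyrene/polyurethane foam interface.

Series thermal resistances, inner to outer:
  R'_brass = ln(0.0372/0.0304)/(2πk) = 0.2019/(2π·123) = 2.612×10^-4 m·K/W
  R'_expanded polystyrene = ln(0.0528/0.0372)/(2πk) = 0.3502/(2π·0.0337) = 1.654 m·K/W
  R'_polyurethane foam = ln(0.0889/0.0528)/(2πk) = 0.5210/(2π·0.0245) = 3.384 m·K/W
ΣR = 2.612×10^-4 + 1.654 + 3.384 = 5.038 m·K/W
Q' = ΔT/ΣR = (-163 °C − 25.4 °C)/5.038 = -37.40 W/m
From the inner boundary to the expanded polystyrene/polyurethane foam interface, ΣR_partial = 1.654 m·K/W.
T_interface = T_in − Q'·ΣR_partial = -163 °C − (-37.40)(1.654) = -101 °C

T = -101 °C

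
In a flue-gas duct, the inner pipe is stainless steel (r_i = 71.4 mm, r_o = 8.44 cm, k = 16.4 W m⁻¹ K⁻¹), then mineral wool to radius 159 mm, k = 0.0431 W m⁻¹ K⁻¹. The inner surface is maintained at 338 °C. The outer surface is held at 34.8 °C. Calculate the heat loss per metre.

Q' = 130 W/m

Resistance network (inner→outer):
  R'_stainless steel = ln(0.0844/0.0714)/(2πk) = 0.1673/(2π·16.4) = 0.001623 m·K/W
  R'_mineral wool = ln(0.159/0.0844)/(2πk) = 0.6333/(2π·0.0431) = 2.339 m·K/W
ΣR = 0.001623 + 2.339 = 2.341 m·K/W
Q' = ΔT/ΣR = (338 °C − 34.8 °C)/2.341 = 130 W/m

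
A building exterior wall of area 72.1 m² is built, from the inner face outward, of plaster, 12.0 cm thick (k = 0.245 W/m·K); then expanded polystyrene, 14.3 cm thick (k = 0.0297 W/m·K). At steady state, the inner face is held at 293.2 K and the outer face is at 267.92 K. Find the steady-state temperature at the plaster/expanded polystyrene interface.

Series thermal resistances, inner to outer:
  R_plaster = L/(kA) = 0.120/(0.245·72.1) = 0.006793 K/W
  R_expanded polystyrene = L/(kA) = 0.143/(0.0297·72.1) = 0.06678 K/W
ΣR = 0.006793 + 0.06678 = 0.07357 K/W
Q = ΔT/ΣR = (293.2 K − 267.92 K)/0.07357 = 343.6 W
From the inner boundary to the plaster/expanded polystyrene interface, ΣR_partial = 0.006793 K/W.
T_interface = T_in − Q·ΣR_partial = 293.2 K − (343.6)(0.006793) = 290.9 K

T = 290.9 K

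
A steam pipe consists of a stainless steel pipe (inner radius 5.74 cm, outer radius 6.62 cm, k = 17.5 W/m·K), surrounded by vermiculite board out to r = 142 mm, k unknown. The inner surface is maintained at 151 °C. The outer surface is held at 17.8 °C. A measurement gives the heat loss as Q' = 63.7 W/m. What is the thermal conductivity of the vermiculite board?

ΣR = ΔT/Q' = |151 − 17.8|/63.7 = 2.091 m·K/W
Known resistances:
  R'_stainless steel = ln(0.0662/0.0574)/(2πk) = 0.1426/(2π·17.5) = 0.001297 m·K/W
R_vermiculite board = ΣR − ΣR_known = 2.091 − 0.001297 = 2.090 m·K/W
ln(r₂/r₁)/(2πk) = 2.090 ⇒ k = 0.7631/(2π·2.090) = 0.0581 W/m·K

k = 0.0581 W/m·K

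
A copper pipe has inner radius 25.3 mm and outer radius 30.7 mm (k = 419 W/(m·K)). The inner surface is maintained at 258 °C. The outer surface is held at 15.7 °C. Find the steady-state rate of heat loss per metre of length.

Q' = 3.30×10^6 W/m

Q' = 2πk·ΔT/ln(r₂/r₁) = 2π × 419 × 242.3 / ln(0.0307/0.0253) = 3.30×10^6 W/m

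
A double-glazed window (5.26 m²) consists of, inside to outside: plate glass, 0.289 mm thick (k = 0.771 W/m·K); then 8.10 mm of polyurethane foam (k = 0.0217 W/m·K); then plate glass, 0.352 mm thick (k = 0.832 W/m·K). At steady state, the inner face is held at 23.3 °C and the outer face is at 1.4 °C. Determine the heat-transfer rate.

Series thermal resistances, inner to outer:
  R_plate glass = L/(kA) = 2.89×10^-4/(0.771·5.26) = 7.126×10^-5 K/W
  R_polyurethane foam = L/(kA) = 0.00810/(0.0217·5.26) = 0.07096 K/W
  R_plate glass = L/(kA) = 3.52×10^-4/(0.832·5.26) = 8.043×10^-5 K/W
ΣR = 7.126×10^-5 + 0.07096 + 8.043×10^-5 = 0.07111 K/W
Q = ΔT/ΣR = (23.3 °C − 1.4 °C)/0.07111 = 308 W

Q = 308 W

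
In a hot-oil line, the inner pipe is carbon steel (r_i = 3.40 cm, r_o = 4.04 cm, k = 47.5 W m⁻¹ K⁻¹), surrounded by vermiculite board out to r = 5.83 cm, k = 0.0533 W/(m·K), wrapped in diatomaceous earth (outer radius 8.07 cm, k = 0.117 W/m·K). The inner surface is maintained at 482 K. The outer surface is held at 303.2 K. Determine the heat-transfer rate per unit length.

Treat each layer as a resistance in series:
  R'_carbon steel = ln(0.0404/0.0340)/(2πk) = 0.1725/(2π·47.5) = 5.779×10^-4 m·K/W
  R'_vermiculite board = ln(0.0583/0.0404)/(2πk) = 0.3668/(2π·0.0533) = 1.095 m·K/W
  R'_diatomaceous earth = ln(0.0807/0.0583)/(2πk) = 0.3251/(2π·0.117) = 0.4423 m·K/W
ΣR = 5.779×10^-4 + 1.095 + 0.4423 = 1.538 m·K/W
Q' = ΔT/ΣR = (482 K − 303.2 K)/1.538 = 116 W/m

Q' = 116 W/m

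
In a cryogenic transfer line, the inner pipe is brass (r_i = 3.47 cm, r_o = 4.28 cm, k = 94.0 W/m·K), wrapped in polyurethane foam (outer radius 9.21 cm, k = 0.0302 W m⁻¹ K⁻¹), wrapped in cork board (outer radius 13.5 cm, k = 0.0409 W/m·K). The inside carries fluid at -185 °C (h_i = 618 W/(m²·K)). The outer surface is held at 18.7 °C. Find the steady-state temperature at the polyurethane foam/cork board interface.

T = -36.1 °C

Resistance network (inner→outer):
  R'_conv,in = 1/(2πr h) = 1/(2π·0.0347·618) = 0.007422 m·K/W
  R'_brass = ln(0.0428/0.0347)/(2πk) = 0.2098/(2π·94.0) = 3.552×10^-4 m·K/W
  R'_polyurethane foam = ln(0.0921/0.0428)/(2πk) = 0.7663/(2π·0.0302) = 4.039 m·K/W
  R'_cork board = ln(0.135/0.0921)/(2πk) = 0.3824/(2π·0.0409) = 1.488 m·K/W
ΣR = 0.007422 + 3.552×10^-4 + 4.039 + 1.488 = 5.535 m·K/W
Q' = ΔT/ΣR = (-185 °C − 18.7 °C)/5.535 = -36.80 W/m
From the inner boundary to the polyurethane foam/cork board interface, ΣR_partial = 4.047 m·K/W.
T_interface = T_in − Q'·ΣR_partial = -185 °C − (-36.80)(4.047) = -36.1 °C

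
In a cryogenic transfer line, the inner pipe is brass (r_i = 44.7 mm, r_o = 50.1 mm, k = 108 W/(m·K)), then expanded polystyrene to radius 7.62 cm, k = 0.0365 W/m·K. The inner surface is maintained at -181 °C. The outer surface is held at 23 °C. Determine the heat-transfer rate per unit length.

Treat each layer as a resistance in series:
  R'_brass = ln(0.0501/0.0447)/(2πk) = 0.1140/(2π·108) = 1.681×10^-4 m·K/W
  R'_expanded polystyrene = ln(0.0762/0.0501)/(2πk) = 0.4193/(2π·0.0365) = 1.828 m·K/W
ΣR = 1.681×10^-4 + 1.828 = 1.828 m·K/W
Q' = ΔT/ΣR = (-181 °C − 23 °C)/1.828 = -112 W/m
(Negative Q' ⇒ heat flows inward; heat gain = 112 W/m.)

Q' = 112 W/m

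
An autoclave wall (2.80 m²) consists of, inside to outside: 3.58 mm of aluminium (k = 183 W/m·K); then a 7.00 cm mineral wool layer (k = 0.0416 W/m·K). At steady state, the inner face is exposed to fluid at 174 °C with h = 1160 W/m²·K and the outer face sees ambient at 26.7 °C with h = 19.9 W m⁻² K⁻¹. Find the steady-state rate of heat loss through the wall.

Series thermal resistances, inner to outer:
  R_conv,in = 1/(hA) = 1/(1160·2.80) = 3.079×10^-4 K/W
  R_aluminium = L/(kA) = 0.00358/(183·2.80) = 6.987×10^-6 K/W
  R_mineral wool = L/(kA) = 0.0700/(0.0416·2.80) = 0.6010 K/W
  R_conv,out = 1/(hA) = 1/(19.9·2.80) = 0.01795 K/W
ΣR = 3.079×10^-4 + 6.987×10^-6 + 0.6010 + 0.01795 = 0.6193 K/W
Q = ΔT/ΣR = (174 °C − 26.7 °C)/0.6193 = 238 W

Q = 238 W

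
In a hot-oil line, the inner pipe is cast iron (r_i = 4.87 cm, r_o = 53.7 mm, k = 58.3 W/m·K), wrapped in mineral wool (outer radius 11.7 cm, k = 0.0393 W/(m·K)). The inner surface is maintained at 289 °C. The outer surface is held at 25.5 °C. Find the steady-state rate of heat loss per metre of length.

Q' = 83.5 W/m

Treat each layer as a resistance in series:
  R'_cast iron = ln(0.0537/0.0487)/(2πk) = 0.09773/(2π·58.3) = 2.668×10^-4 m·K/W
  R'_mineral wool = ln(0.117/0.0537)/(2πk) = 0.7788/(2π·0.0393) = 3.154 m·K/W
ΣR = 2.668×10^-4 + 3.154 = 3.154 m·K/W
Q' = ΔT/ΣR = (289 °C − 25.5 °C)/3.154 = 83.5 W/m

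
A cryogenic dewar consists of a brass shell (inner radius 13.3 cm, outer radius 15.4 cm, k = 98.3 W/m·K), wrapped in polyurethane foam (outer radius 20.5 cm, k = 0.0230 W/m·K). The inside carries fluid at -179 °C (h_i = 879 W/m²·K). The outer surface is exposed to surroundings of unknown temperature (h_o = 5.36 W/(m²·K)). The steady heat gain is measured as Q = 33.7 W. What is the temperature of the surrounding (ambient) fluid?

Sum the resistances:
  R_conv,in = 1/(4πr²h) = 1/(4π·0.133²·879) = 0.005118 K/W
  R_brass = (1/0.133 − 1/0.154)/(4πk) = 1.025/(4π·98.3) = 8.300×10^-4 K/W
  R_polyurethane foam = (1/0.154 − 1/0.205)/(4πk) = 1.615/(4π·0.0230) = 5.589 K/W
  R_conv,out = 1/(4πr²h) = 1/(4π·0.205²·5.36) = 0.3533 K/W
ΣR = 5.949 K/W
ΔT = Q·ΣR = 33.7 × 5.949 = 200.5 K
Heat flows inward, so T_out = T_in + ΔT = -179 + 200.5 = 21.5 °C

T_out = 21.5 °C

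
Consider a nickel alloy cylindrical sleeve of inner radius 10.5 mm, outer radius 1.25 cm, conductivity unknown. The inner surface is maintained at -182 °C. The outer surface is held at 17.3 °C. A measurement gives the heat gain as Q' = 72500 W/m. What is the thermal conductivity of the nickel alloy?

ΣR = ΔT/Q' = |-182 − 17.3|/72500 = 0.002749 m·K/W
ln(r₂/r₁)/(2πk) = 0.002749 ⇒ k = 0.1744/(2π·0.002749) = 10.1 W/m·K

k = 10.1 W/m·K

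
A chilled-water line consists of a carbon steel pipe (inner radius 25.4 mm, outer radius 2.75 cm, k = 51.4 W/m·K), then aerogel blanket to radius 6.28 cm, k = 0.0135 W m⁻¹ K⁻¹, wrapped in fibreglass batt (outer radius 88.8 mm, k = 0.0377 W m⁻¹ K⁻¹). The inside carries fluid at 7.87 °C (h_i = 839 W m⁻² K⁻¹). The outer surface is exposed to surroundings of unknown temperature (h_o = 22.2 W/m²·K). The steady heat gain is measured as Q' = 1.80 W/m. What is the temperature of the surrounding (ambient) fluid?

T_out = 28.2 °C

Series resistances:
  R'_conv,in = 1/(2πr h) = 1/(2π·0.0254·839) = 0.007468 m·K/W
  R'_carbon steel = ln(0.0275/0.0254)/(2πk) = 0.07944/(2π·51.4) = 2.460×10^-4 m·K/W
  R'_aerogel blanket = ln(0.0628/0.0275)/(2πk) = 0.8258/(2π·0.0135) = 9.735 m·K/W
  R'_fibreglass batt = ln(0.0888/0.0628)/(2πk) = 0.3464/(2π·0.0377) = 1.463 m·K/W
  R'_conv,out = 1/(2πr h) = 1/(2π·0.0888·22.2) = 0.08073 m·K/W
ΣR = 11.29 m·K/W
ΔT = Q'·ΣR = 1.80 × 11.29 = 20.32 K
Heat flows inward, so T_out = T_in + ΔT = 7.87 + 20.32 = 28.2 °C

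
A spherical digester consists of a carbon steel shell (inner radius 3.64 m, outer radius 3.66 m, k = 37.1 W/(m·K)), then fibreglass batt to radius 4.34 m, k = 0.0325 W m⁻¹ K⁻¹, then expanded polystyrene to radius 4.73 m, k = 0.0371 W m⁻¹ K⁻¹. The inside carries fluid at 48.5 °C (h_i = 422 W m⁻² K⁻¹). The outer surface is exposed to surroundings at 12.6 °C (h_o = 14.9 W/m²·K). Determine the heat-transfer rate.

Series thermal resistances, inner to outer:
  R_conv,in = 1/(4πr²h) = 1/(4π·3.64²·422) = 1.423×10^-5 K/W
  R_carbon steel = (1/3.64 − 1/3.66)/(4πk) = 0.001501/(4π·37.1) = 3.220×10^-6 K/W
  R_fibreglass batt = (1/3.66 − 1/4.34)/(4πk) = 0.04281/(4π·0.0325) = 0.1048 K/W
  R_expanded polystyrene = (1/4.34 − 1/4.73)/(4πk) = 0.01900/(4π·0.0371) = 0.04075 K/W
  R_conv,out = 1/(4πr²h) = 1/(4π·4.73²·14.9) = 2.387×10^-4 K/W
ΣR = 1.423×10^-5 + 3.220×10^-6 + 0.1048 + 0.04075 + 2.387×10^-4 = 0.1458 K/W
Q = ΔT/ΣR = (48.5 °C − 12.6 °C)/0.1458 = 246 W

Q = 246 W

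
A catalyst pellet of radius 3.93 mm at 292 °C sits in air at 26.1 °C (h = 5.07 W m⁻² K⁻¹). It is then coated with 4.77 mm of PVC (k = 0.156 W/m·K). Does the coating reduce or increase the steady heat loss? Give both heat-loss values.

increases: 0.262 → 0.955 W

Critical radius for a sphere: r_cr = 2k/h = 0.0615 m = 6.15 cm.
Outer radius after coating: r₂ = 0.00393 + 0.00477 = 0.00870 m.
Since r₁ < r_cr and r₂ ≤ r_cr, the coating moves toward the maximum at r_cr — heat loss rises.
Bare: R = 1/(4πr₁²h) = 1016 K/W; Q = 265.9/1016 = 0.262 W.
Coated: R = R_cond + R_conv = 278.5 K/W; Q = 265.9/278.5 = 0.955 W.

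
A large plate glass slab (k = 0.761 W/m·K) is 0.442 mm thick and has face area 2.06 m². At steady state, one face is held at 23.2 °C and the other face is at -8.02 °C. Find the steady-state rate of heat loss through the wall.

Q = 1.11×10^5 W

Q = kA·ΔT/L = 0.761 × 2.06 × |23.2 °C − -8.02 °C| / 4.42×10^-4 = 1.11×10^5 W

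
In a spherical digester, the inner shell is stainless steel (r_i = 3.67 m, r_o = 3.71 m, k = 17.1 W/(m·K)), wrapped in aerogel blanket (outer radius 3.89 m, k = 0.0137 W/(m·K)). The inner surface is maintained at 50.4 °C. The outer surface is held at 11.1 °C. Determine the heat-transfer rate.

Treat each layer as a resistance in series:
  R_stainless steel = (1/3.67 − 1/3.71)/(4πk) = 0.002938/(4π·17.1) = 1.367×10^-5 K/W
  R_aerogel blanket = (1/3.71 − 1/3.89)/(4πk) = 0.01247/(4π·0.0137) = 0.07245 K/W
ΣR = 1.367×10^-5 + 0.07245 = 0.07246 K/W
Q = ΔT/ΣR = (50.4 °C − 11.1 °C)/0.07246 = 542 W

Q = 542 W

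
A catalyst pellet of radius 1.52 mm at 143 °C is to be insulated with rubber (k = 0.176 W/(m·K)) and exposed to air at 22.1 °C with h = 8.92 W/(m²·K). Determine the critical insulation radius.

r_cr = 3.95 cm

For a sphere, r_cr = 2k_ins/h = 2·0.176/8.92 = 0.0395 m = 3.95 cm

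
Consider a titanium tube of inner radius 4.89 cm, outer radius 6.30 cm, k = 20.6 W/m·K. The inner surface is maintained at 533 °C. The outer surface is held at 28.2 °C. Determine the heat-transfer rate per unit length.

Q' = 2.58×10^5 W/m

Q' = 2πk·ΔT/ln(r₂/r₁) = 2π × 20.6 × 504.8 / ln(0.0630/0.0489) = 2.58×10^5 W/m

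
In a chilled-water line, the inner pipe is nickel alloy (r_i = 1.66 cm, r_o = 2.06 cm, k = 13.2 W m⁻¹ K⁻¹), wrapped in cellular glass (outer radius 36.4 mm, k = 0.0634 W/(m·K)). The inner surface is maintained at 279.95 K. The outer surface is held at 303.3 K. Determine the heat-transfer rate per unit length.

Resistance network (inner→outer):
  R'_nickel alloy = ln(0.0206/0.0166)/(2πk) = 0.2159/(2π·13.2) = 0.002603 m·K/W
  R'_cellular glass = ln(0.0364/0.0206)/(2πk) = 0.5693/(2π·0.0634) = 1.429 m·K/W
ΣR = 0.002603 + 1.429 = 1.432 m·K/W
Q' = ΔT/ΣR = (279.95 K − 303.3 K)/1.432 = -16.3 W/m
(Negative Q' ⇒ heat flows inward; heat gain = 16.3 W/m.)

Q' = 16.3 W/m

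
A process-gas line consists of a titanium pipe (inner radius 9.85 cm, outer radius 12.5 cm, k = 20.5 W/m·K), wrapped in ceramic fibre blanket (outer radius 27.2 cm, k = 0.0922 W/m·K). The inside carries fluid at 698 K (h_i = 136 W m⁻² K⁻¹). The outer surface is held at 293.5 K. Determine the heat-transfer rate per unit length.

Treat each layer as a resistance in series:
  R'_conv,in = 1/(2πr h) = 1/(2π·0.0985·136) = 0.01188 m·K/W
  R'_titanium = ln(0.125/0.0985)/(2πk) = 0.2383/(2π·20.5) = 0.001850 m·K/W
  R'_ceramic fibre blanket = ln(0.272/0.125)/(2πk) = 0.7775/(2π·0.0922) = 1.342 m·K/W
ΣR = 0.01188 + 0.001850 + 1.342 = 1.356 m·K/W
Q' = ΔT/ΣR = (698 K − 293.5 K)/1.356 = 298 W/m

Q' = 298 W/m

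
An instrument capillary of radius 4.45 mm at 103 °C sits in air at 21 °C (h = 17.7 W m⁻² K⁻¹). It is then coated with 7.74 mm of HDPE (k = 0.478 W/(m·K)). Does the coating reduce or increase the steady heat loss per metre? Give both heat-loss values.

Critical radius for a cylinder: r_cr = k/h = 0.0270 m = 2.70 cm.
Outer radius after coating: r₂ = 0.00445 + 0.00774 = 0.01219 m.
Since r₁ < r_cr and r₂ ≤ r_cr, the coating moves toward the maximum at r_cr — heat loss rises.
Bare: R = 1/(2πr₁h) = 2.021 m·K/W; Q = 82/2.021 = 40.6 W/m.
Coated: R = R_cond + R_conv = 1.073 m·K/W; Q = 82/1.073 = 76.4 W/m.

increases: 40.6 → 76.4 W/m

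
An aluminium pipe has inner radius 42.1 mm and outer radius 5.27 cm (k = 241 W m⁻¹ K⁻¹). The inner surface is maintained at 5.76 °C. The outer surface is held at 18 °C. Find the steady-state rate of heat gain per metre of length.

Q' = 82.5 kW/m

Q' = 2πk·ΔT/ln(r₂/r₁) = 2π × 241 × 12.24 / ln(0.0527/0.0421) = 82500 W/m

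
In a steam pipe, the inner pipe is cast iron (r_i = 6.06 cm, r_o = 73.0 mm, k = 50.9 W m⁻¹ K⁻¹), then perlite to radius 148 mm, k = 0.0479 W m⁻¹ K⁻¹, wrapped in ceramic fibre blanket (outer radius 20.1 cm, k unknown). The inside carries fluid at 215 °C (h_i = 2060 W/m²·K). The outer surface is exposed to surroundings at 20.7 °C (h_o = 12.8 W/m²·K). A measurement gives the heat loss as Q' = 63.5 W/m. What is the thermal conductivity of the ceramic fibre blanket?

ΣR = ΔT/Q' = |215 − 20.7|/63.5 = 3.060 m·K/W
Known resistances:
  R'_conv,in = 1/(2πr h) = 1/(2π·0.0606·2060) = 0.001275 m·K/W
  R'_cast iron = ln(0.0730/0.0606)/(2πk) = 0.1862/(2π·50.9) = 5.821×10^-4 m·K/W
  R'_perlite = ln(0.148/0.0730)/(2πk) = 0.7068/(2π·0.0479) = 2.348 m·K/W
  R'_conv,out = 1/(2πr h) = 1/(2π·0.201·12.8) = 0.06186 m·K/W
R_ceramic fibre blanket = ΣR − ΣR_known = 3.060 − 2.412 = 0.6480 m·K/W
ln(r₂/r₁)/(2πk) = 0.6480 ⇒ k = 0.3061/(2π·0.6480) = 0.0752 W/m·K

k = 0.0752 W/m·K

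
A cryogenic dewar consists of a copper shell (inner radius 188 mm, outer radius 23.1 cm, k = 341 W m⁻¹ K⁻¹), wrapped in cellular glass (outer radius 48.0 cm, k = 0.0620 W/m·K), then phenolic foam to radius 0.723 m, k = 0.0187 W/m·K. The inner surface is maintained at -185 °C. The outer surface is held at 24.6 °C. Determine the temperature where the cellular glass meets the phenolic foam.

Treat each layer as a resistance in series:
  R_copper = (1/0.188 − 1/0.231)/(4πk) = 0.9901/(4π·341) = 2.311×10^-4 K/W
  R_cellular glass = (1/0.231 − 1/0.480)/(4πk) = 2.246/(4π·0.0620) = 2.882 K/W
  R_phenolic foam = (1/0.480 − 1/0.723)/(4πk) = 0.7002/(4π·0.0187) = 2.980 K/W
ΣR = 2.311×10^-4 + 2.882 + 2.980 = 5.862 K/W
Q = ΔT/ΣR = (-185 °C − 24.6 °C)/5.862 = -35.76 W
From the inner boundary to the cellular glass/phenolic foam interface, ΣR_partial = 2.882 K/W.
T_interface = T_in − Q·ΣR_partial = -185 °C − (-35.76)(2.882) = -81.9 °C

T = -81.9 °C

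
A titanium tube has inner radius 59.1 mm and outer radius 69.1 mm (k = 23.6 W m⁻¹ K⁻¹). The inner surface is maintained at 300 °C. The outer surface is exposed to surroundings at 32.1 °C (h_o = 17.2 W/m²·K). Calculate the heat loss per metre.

Q' = 1980 W/m

Series thermal resistances, inner to outer:
  R'_titanium = ln(0.0691/0.0591)/(2πk) = 0.1563/(2π·23.6) = 0.001054 m·K/W
  R'_conv,out = 1/(2πr h) = 1/(2π·0.0691·17.2) = 0.1339 m·K/W
ΣR = 0.001054 + 0.1339 = 0.1350 m·K/W
Q' = ΔT/ΣR = (300 °C − 32.1 °C)/0.1350 = 1980 W/m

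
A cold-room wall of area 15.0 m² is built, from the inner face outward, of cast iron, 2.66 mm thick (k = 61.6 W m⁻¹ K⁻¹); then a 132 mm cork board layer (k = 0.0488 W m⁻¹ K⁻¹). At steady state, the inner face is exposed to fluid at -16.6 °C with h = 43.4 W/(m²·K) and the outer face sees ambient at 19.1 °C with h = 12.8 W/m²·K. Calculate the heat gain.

Q = 191 W

Resistance network (inner→outer):
  R_conv,in = 1/(hA) = 1/(43.4·15.0) = 0.001536 K/W
  R_cast iron = L/(kA) = 0.00266/(61.6·15.0) = 2.879×10^-6 K/W
  R_cork board = L/(kA) = 0.132/(0.0488·15.0) = 0.1803 K/W
  R_conv,out = 1/(hA) = 1/(12.8·15.0) = 0.005208 K/W
ΣR = 0.001536 + 2.879×10^-6 + 0.1803 + 0.005208 = 0.1870 K/W
Q = ΔT/ΣR = (-16.6 °C − 19.1 °C)/0.1870 = -191 W
(Negative Q ⇒ heat flows inward; heat gain = 191 W.)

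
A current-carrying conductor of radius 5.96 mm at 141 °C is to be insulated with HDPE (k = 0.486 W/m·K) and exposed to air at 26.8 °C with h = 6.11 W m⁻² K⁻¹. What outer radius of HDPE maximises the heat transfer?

r_cr = 7.95 cm

For a cylinder, r_cr = k_ins/h = 0.486/6.11 = 0.0795 m = 7.95 cm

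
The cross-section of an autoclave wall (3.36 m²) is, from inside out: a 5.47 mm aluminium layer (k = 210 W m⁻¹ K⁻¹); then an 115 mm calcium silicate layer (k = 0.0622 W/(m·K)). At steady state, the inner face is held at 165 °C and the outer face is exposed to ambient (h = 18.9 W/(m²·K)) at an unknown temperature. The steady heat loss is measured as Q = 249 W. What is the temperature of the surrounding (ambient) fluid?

T_out = 24.1 °C

Sum the resistances:
  R_aluminium = L/(kA) = 0.00547/(210·3.36) = 7.752×10^-6 K/W
  R_calcium silicate = L/(kA) = 0.115/(0.0622·3.36) = 0.5503 K/W
  R_conv,out = 1/(hA) = 1/(18.9·3.36) = 0.01575 K/W
ΣR = 0.5660 K/W
ΔT = Q·ΣR = 249 × 0.5660 = 140.9 K
Heat flows outward, so T_out = T_in − ΔT = 165 − 140.9 = 24.1 °C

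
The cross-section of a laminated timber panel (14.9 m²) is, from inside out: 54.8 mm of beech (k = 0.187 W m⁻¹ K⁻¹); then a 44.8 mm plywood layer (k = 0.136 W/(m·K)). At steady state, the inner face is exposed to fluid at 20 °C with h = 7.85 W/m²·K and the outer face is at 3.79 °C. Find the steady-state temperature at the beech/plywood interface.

Resistance network (inner→outer):
  R_conv,in = 1/(hA) = 1/(7.85·14.9) = 0.008550 K/W
  R_beech = L/(kA) = 0.0548/(0.187·14.9) = 0.01967 K/W
  R_plywood = L/(kA) = 0.0448/(0.136·14.9) = 0.02211 K/W
ΣR = 0.008550 + 0.01967 + 0.02211 = 0.05033 K/W
Q = ΔT/ΣR = (20 °C − 3.79 °C)/0.05033 = 322.1 W
From the inner boundary to the beech/plywood interface, ΣR_partial = 0.02822 K/W.
T_interface = T_in − Q·ΣR_partial = 20 °C − (322.1)(0.02822) = 10.9 °C

T = 10.9 °C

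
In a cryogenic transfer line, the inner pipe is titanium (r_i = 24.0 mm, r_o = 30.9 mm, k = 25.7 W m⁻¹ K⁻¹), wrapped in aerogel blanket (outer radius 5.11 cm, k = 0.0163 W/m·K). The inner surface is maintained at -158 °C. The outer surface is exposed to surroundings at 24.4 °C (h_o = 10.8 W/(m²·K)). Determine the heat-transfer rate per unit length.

Q' = 35.1 W/m

Treat each layer as a resistance in series:
  R'_titanium = ln(0.0309/0.0240)/(2πk) = 0.2527/(2π·25.7) = 0.001565 m·K/W
  R'_aerogel blanket = ln(0.0511/0.0309)/(2πk) = 0.5030/(2π·0.0163) = 4.912 m·K/W
  R'_conv,out = 1/(2πr h) = 1/(2π·0.0511·10.8) = 0.2884 m·K/W
ΣR = 0.001565 + 4.912 + 0.2884 = 5.202 m·K/W
Q' = ΔT/ΣR = (-158 °C − 24.4 °C)/5.202 = -35.1 W/m
(Negative Q' ⇒ heat flows inward; heat gain = 35.1 W/m.)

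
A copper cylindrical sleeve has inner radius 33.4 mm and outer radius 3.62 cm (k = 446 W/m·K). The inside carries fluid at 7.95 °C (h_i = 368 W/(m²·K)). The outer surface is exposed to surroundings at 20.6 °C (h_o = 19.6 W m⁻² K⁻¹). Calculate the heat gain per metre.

Treat each layer as a resistance in series:
  R'_conv,in = 1/(2πr h) = 1/(2π·0.0334·368) = 0.01295 m·K/W
  R'_copper = ln(0.0362/0.0334)/(2πk) = 0.08050/(2π·446) = 2.873×10^-5 m·K/W
  R'_conv,out = 1/(2πr h) = 1/(2π·0.0362·19.6) = 0.2243 m·K/W
ΣR = 0.01295 + 2.873×10^-5 + 0.2243 = 0.2373 m·K/W
Q' = ΔT/ΣR = (7.95 °C − 20.6 °C)/0.2373 = -53.3 W/m
(Negative Q' ⇒ heat flows inward; heat gain = 53.3 W/m.)

Q' = 53.3 W/m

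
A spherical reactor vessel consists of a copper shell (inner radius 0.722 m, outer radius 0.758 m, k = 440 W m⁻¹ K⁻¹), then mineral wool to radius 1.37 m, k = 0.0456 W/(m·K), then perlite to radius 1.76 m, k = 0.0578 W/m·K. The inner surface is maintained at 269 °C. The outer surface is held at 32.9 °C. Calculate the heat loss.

Q = 189 W

Treat each layer as a resistance in series:
  R_copper = (1/0.722 − 1/0.758)/(4πk) = 0.06578/(4π·440) = 1.190×10^-5 K/W
  R_mineral wool = (1/0.758 − 1/1.37)/(4πk) = 0.5893/(4π·0.0456) = 1.028 K/W
  R_perlite = (1/1.37 − 1/1.76)/(4πk) = 0.1617/(4π·0.0578) = 0.2227 K/W
ΣR = 1.190×10^-5 + 1.028 + 0.2227 = 1.251 K/W
Q = ΔT/ΣR = (269 °C − 32.9 °C)/1.251 = 189 W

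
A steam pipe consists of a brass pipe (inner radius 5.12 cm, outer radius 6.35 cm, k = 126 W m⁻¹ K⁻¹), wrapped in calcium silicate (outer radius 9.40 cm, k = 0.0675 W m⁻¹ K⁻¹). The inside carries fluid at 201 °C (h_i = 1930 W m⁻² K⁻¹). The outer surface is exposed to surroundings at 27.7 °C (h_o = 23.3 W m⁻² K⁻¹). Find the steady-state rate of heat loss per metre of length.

Treat each layer as a resistance in series:
  R'_conv,in = 1/(2πr h) = 1/(2π·0.0512·1930) = 0.001611 m·K/W
  R'_brass = ln(0.0635/0.0512)/(2πk) = 0.2153/(2π·126) = 2.720×10^-4 m·K/W
  R'_calcium silicate = ln(0.0940/0.0635)/(2πk) = 0.3923/(2π·0.0675) = 0.9249 m·K/W
  R'_conv,out = 1/(2πr h) = 1/(2π·0.0940·23.3) = 0.07267 m·K/W
ΣR = 0.001611 + 2.720×10^-4 + 0.9249 + 0.07267 = 0.9995 m·K/W
Q' = ΔT/ΣR = (201 °C − 27.7 °C)/0.9995 = 173 W/m

Q' = 173 W/m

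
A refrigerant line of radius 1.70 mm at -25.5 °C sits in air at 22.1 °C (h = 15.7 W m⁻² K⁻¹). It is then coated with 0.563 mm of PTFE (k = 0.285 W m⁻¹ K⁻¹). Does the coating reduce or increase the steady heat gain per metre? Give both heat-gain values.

increases: 7.98 → 10.3 W/m

Critical radius for a cylinder: r_cr = k/h = 0.0182 m = 1.82 cm.
Outer radius after coating: r₂ = 0.00170 + 5.63×10^-4 = 0.002263 m.
Since r₁ < r_cr and r₂ ≤ r_cr, the coating moves toward the maximum at r_cr — heat gain rises.
Bare: R = 1/(2πr₁h) = 5.963 m·K/W; Q = 47.6/5.963 = 7.98 W/m.
Coated: R = R_cond + R_conv = 4.639 m·K/W; Q = 47.6/4.639 = 10.3 W/m.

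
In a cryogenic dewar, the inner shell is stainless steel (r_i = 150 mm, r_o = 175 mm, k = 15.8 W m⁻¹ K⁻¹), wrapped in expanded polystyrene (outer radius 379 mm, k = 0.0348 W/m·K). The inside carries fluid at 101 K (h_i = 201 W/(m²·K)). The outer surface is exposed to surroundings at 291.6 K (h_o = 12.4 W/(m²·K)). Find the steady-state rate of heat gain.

Treat each layer as a resistance in series:
  R_conv,in = 1/(4πr²h) = 1/(4π·0.150²·201) = 0.01760 K/W
  R_stainless steel = (1/0.150 − 1/0.175)/(4πk) = 0.9524/(4π·15.8) = 0.004797 K/W
  R_expanded polystyrene = (1/0.175 − 1/0.379)/(4πk) = 3.076/(4π·0.0348) = 7.033 K/W
  R_conv,out = 1/(4πr²h) = 1/(4π·0.379²·12.4) = 0.04468 K/W
ΣR = 0.01760 + 0.004797 + 7.033 + 0.04468 = 7.100 K/W
Q = ΔT/ΣR = (101 K − 291.6 K)/7.100 = -26.8 W
(Negative Q ⇒ heat flows inward; heat gain = 26.8 W.)

Q = 26.8 W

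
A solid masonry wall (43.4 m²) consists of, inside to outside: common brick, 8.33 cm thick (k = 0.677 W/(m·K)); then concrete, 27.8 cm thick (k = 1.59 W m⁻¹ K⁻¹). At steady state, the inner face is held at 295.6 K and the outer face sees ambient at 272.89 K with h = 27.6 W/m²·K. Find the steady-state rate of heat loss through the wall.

Series thermal resistances, inner to outer:
  R_common brick = L/(kA) = 0.0833/(0.677·43.4) = 0.002835 K/W
  R_concrete = L/(kA) = 0.278/(1.59·43.4) = 0.004029 K/W
  R_conv,out = 1/(hA) = 1/(27.6·43.4) = 8.348×10^-4 K/W
ΣR = 0.002835 + 0.004029 + 8.348×10^-4 = 0.007699 K/W
Q = ΔT/ΣR = (295.6 K − 272.89 K)/0.007699 = 2950 W

Q = 2950 W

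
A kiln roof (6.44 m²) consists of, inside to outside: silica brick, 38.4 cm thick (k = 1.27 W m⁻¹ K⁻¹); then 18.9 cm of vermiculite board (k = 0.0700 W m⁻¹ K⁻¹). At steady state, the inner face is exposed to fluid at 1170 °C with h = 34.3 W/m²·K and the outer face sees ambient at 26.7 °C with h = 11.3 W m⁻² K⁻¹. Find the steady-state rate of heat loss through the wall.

Series thermal resistances, inner to outer:
  R_conv,in = 1/(hA) = 1/(34.3·6.44) = 0.004527 K/W
  R_silica brick = L/(kA) = 0.384/(1.27·6.44) = 0.04695 K/W
  R_vermiculite board = L/(kA) = 0.189/(0.0700·6.44) = 0.4193 K/W
  R_conv,out = 1/(hA) = 1/(11.3·6.44) = 0.01374 K/W
ΣR = 0.004527 + 0.04695 + 0.4193 + 0.01374 = 0.4845 K/W
Q = ΔT/ΣR = (1170 °C − 26.7 °C)/0.4845 = 2360 W

Q = 2.36 kW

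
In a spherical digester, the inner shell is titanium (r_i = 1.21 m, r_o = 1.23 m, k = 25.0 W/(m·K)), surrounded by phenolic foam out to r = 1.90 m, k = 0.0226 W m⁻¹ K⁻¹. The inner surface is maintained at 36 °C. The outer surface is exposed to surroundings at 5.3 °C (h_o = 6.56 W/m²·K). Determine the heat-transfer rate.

Resistance network (inner→outer):
  R_titanium = (1/1.21 − 1/1.23)/(4πk) = 0.01344/(4π·25.0) = 4.277×10^-5 K/W
  R_phenolic foam = (1/1.23 − 1/1.90)/(4πk) = 0.2867/(4π·0.0226) = 1.009 K/W
  R_conv,out = 1/(4πr²h) = 1/(4π·1.90²·6.56) = 0.003360 K/W
ΣR = 4.277×10^-5 + 1.009 + 0.003360 = 1.012 K/W
Q = ΔT/ΣR = (36 °C − 5.3 °C)/1.012 = 30.3 W

Q = 30.3 W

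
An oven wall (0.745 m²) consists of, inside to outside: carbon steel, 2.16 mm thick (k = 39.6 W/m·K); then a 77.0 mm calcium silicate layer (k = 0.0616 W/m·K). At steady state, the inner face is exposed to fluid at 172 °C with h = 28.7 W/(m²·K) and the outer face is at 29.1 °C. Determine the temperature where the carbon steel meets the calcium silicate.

Series thermal resistances, inner to outer:
  R_conv,in = 1/(hA) = 1/(28.7·0.745) = 0.04677 K/W
  R_carbon steel = L/(kA) = 0.00216/(39.6·0.745) = 7.322×10^-5 K/W
  R_calcium silicate = L/(kA) = 0.0770/(0.0616·0.745) = 1.678 K/W
ΣR = 0.04677 + 7.322×10^-5 + 1.678 = 1.725 K/W
Q = ΔT/ΣR = (172 °C − 29.1 °C)/1.725 = 82.84 W
From the inner boundary to the carbon steel/calcium silicate interface, ΣR_partial = 0.04684 K/W.
T_interface = T_in − Q·ΣR_partial = 172 °C − (82.84)(0.04684) = 168 °C

T = 168 °C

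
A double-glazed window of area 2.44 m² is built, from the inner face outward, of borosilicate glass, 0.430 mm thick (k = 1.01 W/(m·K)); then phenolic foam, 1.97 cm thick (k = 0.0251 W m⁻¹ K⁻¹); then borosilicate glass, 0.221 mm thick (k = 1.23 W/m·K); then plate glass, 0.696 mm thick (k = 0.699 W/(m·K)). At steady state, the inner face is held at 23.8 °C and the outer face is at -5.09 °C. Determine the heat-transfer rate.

Resistance network (inner→outer):
  R_borosilicate glass = L/(kA) = 4.30×10^-4/(1.01·2.44) = 1.745×10^-4 K/W
  R_phenolic foam = L/(kA) = 0.0197/(0.0251·2.44) = 0.3217 K/W
  R_borosilicate glass = L/(kA) = 2.21×10^-4/(1.23·2.44) = 7.364×10^-5 K/W
  R_plate glass = L/(kA) = 6.96×10^-4/(0.699·2.44) = 4.081×10^-4 K/W
ΣR = 1.745×10^-4 + 0.3217 + 7.364×10^-5 + 4.081×10^-4 = 0.3224 K/W
Q = ΔT/ΣR = (23.8 °C − -5.09 °C)/0.3224 = 89.6 W

Q = 89.6 W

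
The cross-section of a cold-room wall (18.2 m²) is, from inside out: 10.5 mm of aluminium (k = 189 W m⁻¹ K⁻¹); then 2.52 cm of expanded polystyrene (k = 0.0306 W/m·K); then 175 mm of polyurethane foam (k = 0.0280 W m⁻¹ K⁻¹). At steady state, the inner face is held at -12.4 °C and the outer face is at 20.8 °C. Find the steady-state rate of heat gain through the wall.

Resistance network (inner→outer):
  R_aluminium = L/(kA) = 0.0105/(189·18.2) = 3.053×10^-6 K/W
  R_expanded polystyrene = L/(kA) = 0.0252/(0.0306·18.2) = 0.04525 K/W
  R_polyurethane foam = L/(kA) = 0.175/(0.0280·18.2) = 0.3434 K/W
ΣR = 3.053×10^-6 + 0.04525 + 0.3434 = 0.3887 K/W
Q = ΔT/ΣR = (-12.4 °C − 20.8 °C)/0.3887 = -85.4 W
(Negative Q ⇒ heat flows inward; heat gain = 85.4 W.)

Q = 85.4 W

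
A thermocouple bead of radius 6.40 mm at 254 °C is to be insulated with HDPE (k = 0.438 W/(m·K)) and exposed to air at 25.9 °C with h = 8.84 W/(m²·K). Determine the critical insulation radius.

r_cr = 9.91 cm

For a sphere, r_cr = 2k_ins/h = 2·0.438/8.84 = 0.0991 m = 9.91 cm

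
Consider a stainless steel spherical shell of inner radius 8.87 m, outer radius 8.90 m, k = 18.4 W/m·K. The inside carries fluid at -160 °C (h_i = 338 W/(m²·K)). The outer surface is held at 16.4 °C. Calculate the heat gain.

Series thermal resistances, inner to outer:
  R_conv,in = 1/(4πr²h) = 1/(4π·8.87²·338) = 2.992×10^-6 K/W
  R_stainless steel = (1/8.87 − 1/8.90)/(4πk) = 3.800×10^-4/(4π·18.4) = 1.644×10^-6 K/W
ΣR = 2.992×10^-6 + 1.644×10^-6 = 4.636×10^-6 K/W
Q = ΔT/ΣR = (-160 °C − 16.4 °C)/4.636×10^-6 = -3.81×10^7 W
(Negative Q ⇒ heat flows inward; heat gain = 3.81×10^7 W.)

Q = 3.81×10^7 W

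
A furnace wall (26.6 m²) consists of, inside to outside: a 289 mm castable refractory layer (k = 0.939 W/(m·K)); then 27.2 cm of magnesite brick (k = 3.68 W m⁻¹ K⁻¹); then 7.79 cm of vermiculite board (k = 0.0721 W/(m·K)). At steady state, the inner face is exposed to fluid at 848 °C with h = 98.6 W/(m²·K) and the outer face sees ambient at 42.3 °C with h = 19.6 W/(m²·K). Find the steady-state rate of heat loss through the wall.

Treat each layer as a resistance in series:
  R_conv,in = 1/(hA) = 1/(98.6·26.6) = 3.813×10^-4 K/W
  R_castable refractory = L/(kA) = 0.289/(0.939·26.6) = 0.01157 K/W
  R_magnesite brick = L/(kA) = 0.272/(3.68·26.6) = 0.002779 K/W
  R_vermiculite board = L/(kA) = 0.0779/(0.0721·26.6) = 0.04062 K/W
  R_conv,out = 1/(hA) = 1/(19.6·26.6) = 0.001918 K/W
ΣR = 3.813×10^-4 + 0.01157 + 0.002779 + 0.04062 + 0.001918 = 0.05727 K/W
Q = ΔT/ΣR = (848 °C − 42.3 °C)/0.05727 = 14100 W

Q = 14.1 kW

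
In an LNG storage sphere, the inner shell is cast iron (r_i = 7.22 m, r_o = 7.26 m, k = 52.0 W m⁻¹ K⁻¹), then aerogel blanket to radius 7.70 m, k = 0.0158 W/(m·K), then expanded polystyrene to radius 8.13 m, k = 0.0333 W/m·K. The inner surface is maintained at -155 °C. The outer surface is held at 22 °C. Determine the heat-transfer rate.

Q = 3.16 kW

Series thermal resistances, inner to outer:
  R_cast iron = (1/7.22 − 1/7.26)/(4πk) = 7.631×10^-4/(4π·52.0) = 1.168×10^-6 K/W
  R_aerogel blanket = (1/7.26 − 1/7.70)/(4πk) = 0.007871/(4π·0.0158) = 0.03964 K/W
  R_expanded polystyrene = (1/7.70 − 1/8.13)/(4πk) = 0.006869/(4π·0.0333) = 0.01641 K/W
ΣR = 1.168×10^-6 + 0.03964 + 0.01641 = 0.05605 K/W
Q = ΔT/ΣR = (-155 °C − 22 °C)/0.05605 = -3160 W
(Negative Q ⇒ heat flows inward; heat gain = 3160 W.)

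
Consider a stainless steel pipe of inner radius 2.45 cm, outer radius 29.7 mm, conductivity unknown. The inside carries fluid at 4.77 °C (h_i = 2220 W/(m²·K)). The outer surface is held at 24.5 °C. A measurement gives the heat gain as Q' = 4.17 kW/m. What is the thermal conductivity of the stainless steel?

ΣR = ΔT/Q' = |4.77 − 24.5|/4170 = 0.004731 m·K/W
Known resistances:
  R'_conv,in = 1/(2πr h) = 1/(2π·0.0245·2220) = 0.002926 m·K/W
R_stainless steel = ΣR − ΣR_known = 0.004731 − 0.002926 = 0.001805 m·K/W
ln(r₂/r₁)/(2πk) = 0.001805 ⇒ k = 0.1925/(2π·0.001805) = 17.0 W/m·K

k = 17.0 W/m·K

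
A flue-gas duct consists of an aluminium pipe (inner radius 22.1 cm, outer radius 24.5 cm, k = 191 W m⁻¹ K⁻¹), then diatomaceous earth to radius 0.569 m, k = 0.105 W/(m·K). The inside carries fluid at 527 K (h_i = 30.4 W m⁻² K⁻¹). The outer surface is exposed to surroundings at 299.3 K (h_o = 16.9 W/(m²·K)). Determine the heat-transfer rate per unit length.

Q' = 173 W/m

Resistance network (inner→outer):
  R'_conv,in = 1/(2πr h) = 1/(2π·0.221·30.4) = 0.02369 m·K/W
  R'_aluminium = ln(0.245/0.221)/(2πk) = 0.1031/(2π·191) = 8.591×10^-5 m·K/W
  R'_diatomaceous earth = ln(0.569/0.245)/(2πk) = 0.8426/(2π·0.105) = 1.277 m·K/W
  R'_conv,out = 1/(2πr h) = 1/(2π·0.569·16.9) = 0.01655 m·K/W
ΣR = 0.02369 + 8.591×10^-5 + 1.277 + 0.01655 = 1.317 m·K/W
Q' = ΔT/ΣR = (527 K − 299.3 K)/1.317 = 173 W/m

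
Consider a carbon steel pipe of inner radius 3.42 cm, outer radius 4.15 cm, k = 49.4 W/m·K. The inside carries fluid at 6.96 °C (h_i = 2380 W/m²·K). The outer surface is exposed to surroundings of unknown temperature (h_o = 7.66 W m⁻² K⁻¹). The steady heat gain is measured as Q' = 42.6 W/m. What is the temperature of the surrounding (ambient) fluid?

T_out = 28.4 °C

Series resistances:
  R'_conv,in = 1/(2πr h) = 1/(2π·0.0342·2380) = 0.001955 m·K/W
  R'_carbon steel = ln(0.0415/0.0342)/(2πk) = 0.1935/(2π·49.4) = 6.233×10^-4 m·K/W
  R'_conv,out = 1/(2πr h) = 1/(2π·0.0415·7.66) = 0.5007 m·K/W
ΣR = 0.5032 m·K/W
ΔT = Q'·ΣR = 42.6 × 0.5032 = 21.44 K
Heat flows inward, so T_out = T_in + ΔT = 6.96 + 21.44 = 28.4 °C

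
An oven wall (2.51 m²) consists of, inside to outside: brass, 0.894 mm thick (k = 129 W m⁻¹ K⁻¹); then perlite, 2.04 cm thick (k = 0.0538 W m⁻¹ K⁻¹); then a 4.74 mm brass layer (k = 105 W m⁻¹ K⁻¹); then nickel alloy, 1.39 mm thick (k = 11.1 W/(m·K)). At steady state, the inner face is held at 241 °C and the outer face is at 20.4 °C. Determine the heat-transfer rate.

Treat each layer as a resistance in series:
  R_brass = L/(kA) = 8.94×10^-4/(129·2.51) = 2.761×10^-6 K/W
  R_perlite = L/(kA) = 0.0204/(0.0538·2.51) = 0.1511 K/W
  R_brass = L/(kA) = 0.00474/(105·2.51) = 1.799×10^-5 K/W
  R_nickel alloy = L/(kA) = 0.00139/(11.1·2.51) = 4.989×10^-5 K/W
ΣR = 2.761×10^-6 + 0.1511 + 1.799×10^-5 + 4.989×10^-5 = 0.1512 K/W
Q = ΔT/ΣR = (241 °C − 20.4 °C)/0.1512 = 1460 W

Q = 1460 W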